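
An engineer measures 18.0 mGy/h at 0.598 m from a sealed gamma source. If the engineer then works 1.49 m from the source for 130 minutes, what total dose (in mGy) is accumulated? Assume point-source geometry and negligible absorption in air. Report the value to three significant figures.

Since intensity falls as 1/r², rate at 1.49 m:
(0.598/1.49)² = 0.1611, so 18.0 × 0.1611 = 2.900 mGy/h.
Dose = rate × time = 2.900 mGy/h × 2.167 h = 6.284 mGy.

6.28 mGy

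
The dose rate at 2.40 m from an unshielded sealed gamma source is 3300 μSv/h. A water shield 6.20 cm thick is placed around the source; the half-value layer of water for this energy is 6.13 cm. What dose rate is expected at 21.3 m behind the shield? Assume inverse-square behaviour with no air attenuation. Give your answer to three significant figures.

Distance alone: 3300 × (2.40/21.3)² = 3300 × 0.01270 = 41.91 μSv/h.
Shield: 6.20/6.13 = 1.011 half-value layers → attenuation 2^(−1.011) = 0.4962.
Combined: 41.91 × 0.4962 = 20.80 μSv/h.

20.8 μSv/h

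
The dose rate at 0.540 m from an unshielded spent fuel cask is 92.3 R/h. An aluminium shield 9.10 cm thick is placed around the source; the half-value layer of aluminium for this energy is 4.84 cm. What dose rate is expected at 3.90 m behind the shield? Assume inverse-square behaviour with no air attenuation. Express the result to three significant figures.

Distance alone: 92.3 × (0.540/3.90)² = 92.3 × 0.01917 = 1.769 R/h.
Shield: 9.10/4.84 = 1.880 half-value layers → attenuation 2^(−1.880) = 0.2717.
Combined: 1.769 × 0.2717 = 0.4806 R/h.

0.481 R/h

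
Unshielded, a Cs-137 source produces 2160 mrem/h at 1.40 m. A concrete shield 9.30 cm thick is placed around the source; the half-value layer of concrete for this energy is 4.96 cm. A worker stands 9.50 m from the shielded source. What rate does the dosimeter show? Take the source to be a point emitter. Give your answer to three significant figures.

Distance alone: 2160 × (1.40/9.50)² = 2160 × 0.02172 = 46.92 mrem/h.
Shield: 9.30/4.96 = 1.875 half-value layers → attenuation 2^(−1.875) = 0.2726.
Combined: 46.92 × 0.2726 = 12.79 mrem/h.

12.8 mrem/h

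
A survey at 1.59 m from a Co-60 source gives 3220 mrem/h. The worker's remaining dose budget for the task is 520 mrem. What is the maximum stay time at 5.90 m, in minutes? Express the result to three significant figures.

Since intensity falls as 1/r², rate at 5.90 m:
3220 × (1.59/5.90)² = 3220 × 0.07263 = 233.9 mrem/h.
Stay time = 520 mrem ÷ 233.9 mrem/h = 2.223 h = 133.4 min.

133 min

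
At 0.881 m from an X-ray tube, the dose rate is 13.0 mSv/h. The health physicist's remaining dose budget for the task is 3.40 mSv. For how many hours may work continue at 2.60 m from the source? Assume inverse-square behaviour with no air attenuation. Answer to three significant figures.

2.28 h

Since intensity falls as 1/r², rate at 2.60 m:
13.0 × (0.881/2.60)² = 13.0 × 0.1148 = 1.492 mSv/h.
Stay time = 3.40 mSv ÷ 1.492 mSv/h = 2.279 h.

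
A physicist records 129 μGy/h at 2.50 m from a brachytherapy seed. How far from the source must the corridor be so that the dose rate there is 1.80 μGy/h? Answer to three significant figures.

Using I₁d₁² = I₂d₂², d₂ = d₁·√(I₁/I₂).
I₁/I₂ = 129/1.80 = 71.67, so d₂ = 2.50 × √71.67 = 21.16 m.

21.2 m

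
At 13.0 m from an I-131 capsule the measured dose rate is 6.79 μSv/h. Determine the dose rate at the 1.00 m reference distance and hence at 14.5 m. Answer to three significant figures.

By the inverse-square law,
At 1.00 m: 6.79 × (13.0/1.00)² = 6.79 × 169.0 = 1148 μSv/h
At 14.5 m: (1.00/14.5)² = 0.004756, so 1148 × 0.004756 = 5.460 μSv/h.

1150 μSv/h; 5.46 μSv/h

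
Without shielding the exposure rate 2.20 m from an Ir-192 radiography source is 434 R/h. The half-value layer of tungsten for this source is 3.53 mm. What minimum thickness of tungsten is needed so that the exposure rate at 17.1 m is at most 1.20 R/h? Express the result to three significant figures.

At 17.1 m, distance alone gives (2.20/17.1)² = 0.01655, so 434 × 0.01655 = 7.183 R/h.
Further attenuation needed: 7.183/1.20 = 5.986.
n = log₂(5.986) = 2.582 half-value layers.
Thickness = 2.582 × 3.53 mm = 9.114 mm.

9.11 mm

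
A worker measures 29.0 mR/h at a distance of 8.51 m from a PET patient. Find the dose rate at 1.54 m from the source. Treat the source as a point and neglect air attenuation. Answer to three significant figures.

886 mR/h

Intensity scales as (d₁/d₂)², so the rate at 1.54 m is
(8.51/1.54)² = 30.54, so 29.0 × 30.54 = 885.7 mR/h.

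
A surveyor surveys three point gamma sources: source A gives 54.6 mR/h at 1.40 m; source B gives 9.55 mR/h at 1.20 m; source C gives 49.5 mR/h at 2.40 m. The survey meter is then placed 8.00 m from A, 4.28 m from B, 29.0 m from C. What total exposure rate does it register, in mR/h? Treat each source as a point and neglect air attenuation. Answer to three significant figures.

By superposition, sum each source's inverse-square contribution:
A: 54.6 × (1.40/8.00)² = 1.672 mR/h
B: 9.55 × (1.20/4.28)² = 0.7507 mR/h
C: 49.5 × (2.40/29.0)² = 0.3390 mR/h
Total = 1.672 + 0.7507 + 0.3390 = 2.762 mR/h.

2.76 mR/h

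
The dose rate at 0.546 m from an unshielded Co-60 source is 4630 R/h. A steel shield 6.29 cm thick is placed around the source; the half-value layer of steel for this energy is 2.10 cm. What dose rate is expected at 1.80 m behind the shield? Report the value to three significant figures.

53.4 R/h

Distance alone: (0.546/1.80)² = 0.09201, so 4630 × 0.09201 = 426.0 R/h.
Shield: 6.29/2.10 = 2.995 half-value layers → attenuation 2^(−2.995) = 0.1254.
Combined: 426.0 × 0.1254 = 53.42 R/h.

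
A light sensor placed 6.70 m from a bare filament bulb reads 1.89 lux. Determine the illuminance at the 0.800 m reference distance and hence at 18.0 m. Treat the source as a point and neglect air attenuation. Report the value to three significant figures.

Intensity scales as (d₁/d₂)², so
At 0.800 m: (6.70/0.800)² = 70.14, so 1.89 × 70.14 = 132.6 lux
At 18.0 m: (0.800/18.0)² = 0.001975, so 132.6 × 0.001975 = 0.2619 lux.

133 lux; 0.262 lux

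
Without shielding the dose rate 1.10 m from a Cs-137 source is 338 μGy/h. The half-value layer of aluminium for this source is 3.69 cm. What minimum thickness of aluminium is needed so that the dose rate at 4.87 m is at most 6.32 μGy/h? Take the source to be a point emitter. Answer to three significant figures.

5.34 cm

At 4.87 m, distance alone gives (1.10/4.87)² = 0.05102, so 338 × 0.05102 = 17.24 μGy/h.
Further attenuation needed: 17.24/6.32 = 2.728.
n = log₂(2.728) = 1.448 half-value layers.
Thickness = 1.448 × 3.69 cm = 5.343 cm.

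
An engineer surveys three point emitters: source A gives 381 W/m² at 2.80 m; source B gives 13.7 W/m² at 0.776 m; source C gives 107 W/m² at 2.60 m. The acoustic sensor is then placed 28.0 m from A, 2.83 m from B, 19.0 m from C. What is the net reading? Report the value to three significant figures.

6.84 W/m²

Each source contributes Iᵢ·(dᵢ/rᵢ)²; contributions add.
A: 381 × (2.80/28.0)² = 3.810 W/m²
B: 13.7 × (0.776/2.83)² = 1.030 W/m²
C: 107 × (2.60/19.0)² = 2.004 W/m²
Total = 3.810 + 1.030 + 2.004 = 6.844 W/m².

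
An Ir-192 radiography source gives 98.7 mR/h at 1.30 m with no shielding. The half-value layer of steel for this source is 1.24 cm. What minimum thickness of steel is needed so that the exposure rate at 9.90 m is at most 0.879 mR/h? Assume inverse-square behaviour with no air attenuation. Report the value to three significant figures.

1.18 cm

At 9.90 m, distance alone gives 98.7 × (1.30/9.90)² = 98.7 × 0.01724 = 1.702 mR/h.
Further attenuation needed: 1.702/0.879 = 1.936.
n = log₂(1.936) = 0.9531 half-value layers.
Thickness = 0.9531 × 1.24 cm = 1.182 cm.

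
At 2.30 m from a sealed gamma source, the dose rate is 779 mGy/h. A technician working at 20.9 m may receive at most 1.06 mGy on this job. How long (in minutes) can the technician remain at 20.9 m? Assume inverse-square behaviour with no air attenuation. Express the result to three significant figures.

6.74 min

Applying the 1/r² law, rate at 20.9 m:
(2.30/20.9)² = 0.01211, so 779 × 0.01211 = 9.434 mGy/h.
Stay time = 1.06 mGy ÷ 9.434 mGy/h = 0.1124 h = 6.744 min.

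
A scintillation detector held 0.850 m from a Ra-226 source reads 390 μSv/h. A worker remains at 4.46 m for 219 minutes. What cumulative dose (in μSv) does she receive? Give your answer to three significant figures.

Applying the 1/r² law, rate at 4.46 m:
390 × (0.850/4.46)² = 390 × 0.03632 = 14.16 μSv/h.
Dose = rate × time = 14.16 μSv/h × 3.650 h = 51.68 μSv.

51.7 μSv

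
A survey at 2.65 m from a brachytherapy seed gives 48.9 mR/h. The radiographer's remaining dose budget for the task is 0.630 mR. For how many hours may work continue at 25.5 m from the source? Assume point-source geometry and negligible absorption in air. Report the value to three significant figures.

Since intensity falls as 1/r², rate at 25.5 m:
48.9 × (2.65/25.5)² = 48.9 × 0.01080 = 0.5281 mR/h.
Stay time = 0.630 mR ÷ 0.5281 mR/h = 1.193 h.

1.19 h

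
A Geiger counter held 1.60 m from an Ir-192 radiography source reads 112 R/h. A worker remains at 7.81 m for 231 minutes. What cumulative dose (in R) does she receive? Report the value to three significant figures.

18.1 R

Since intensity falls as 1/r², rate at 7.81 m:
(1.60/7.81)² = 0.04197, so 112 × 0.04197 = 4.701 R/h.
Dose = rate × time = 4.701 R/h × 3.850 h = 18.10 R.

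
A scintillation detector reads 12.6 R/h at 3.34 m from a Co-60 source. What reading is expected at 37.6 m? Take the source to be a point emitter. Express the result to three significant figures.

Using I₁d₁² = I₂d₂², the rate at 37.6 m is
12.6 × (3.34/37.6)² = 12.6 × 0.007891 = 0.09943 R/h.

0.0994 R/h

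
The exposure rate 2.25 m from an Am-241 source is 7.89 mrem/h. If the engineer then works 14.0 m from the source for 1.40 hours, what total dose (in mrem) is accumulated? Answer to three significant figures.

Since intensity falls as 1/r², rate at 14.0 m:
(2.25/14.0)² = 0.02583, so 7.89 × 0.02583 = 0.2038 mrem/h.
Dose = rate × time = 0.2038 mrem/h × 1.400 h = 0.2853 mrem.

0.285 mrem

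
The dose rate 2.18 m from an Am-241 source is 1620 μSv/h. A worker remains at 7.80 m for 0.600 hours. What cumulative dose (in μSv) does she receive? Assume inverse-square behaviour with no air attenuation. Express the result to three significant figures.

By the inverse-square law, rate at 7.80 m:
(2.18/7.80)² = 0.07811, so 1620 × 0.07811 = 126.5 μSv/h.
Dose = rate × time = 126.5 μSv/h × 0.6000 h = 75.90 μSv.

75.9 μSv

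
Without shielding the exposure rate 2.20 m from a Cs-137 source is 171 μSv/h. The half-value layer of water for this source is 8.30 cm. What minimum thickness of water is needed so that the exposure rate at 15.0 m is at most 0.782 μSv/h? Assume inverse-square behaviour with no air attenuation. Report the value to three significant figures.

18.5 cm

At 15.0 m, distance alone gives (2.20/15.0)² = 0.02151, so 171 × 0.02151 = 3.678 μSv/h.
Further attenuation needed: 3.678/0.782 = 4.703.
n = log₂(4.703) = 2.234 half-value layers.
Thickness = 2.234 × 8.30 cm = 18.54 cm.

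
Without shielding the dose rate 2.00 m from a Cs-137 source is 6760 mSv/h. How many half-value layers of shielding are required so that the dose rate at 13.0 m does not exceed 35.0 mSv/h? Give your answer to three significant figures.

2.19 half-value layers

At 13.0 m, distance alone gives 6760 × (2.00/13.0)² = 6760 × 0.02367 = 160.0 mSv/h.
Further attenuation needed: 160.0/35.0 = 4.571.
n = log₂(4.571) = 2.193 half-value layers.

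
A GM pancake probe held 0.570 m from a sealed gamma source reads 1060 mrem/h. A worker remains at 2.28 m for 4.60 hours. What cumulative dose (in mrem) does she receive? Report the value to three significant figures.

Applying the 1/r² law, rate at 2.28 m:
1060 × (0.570/2.28)² = 1060 × 0.06250 = 66.25 mrem/h.
Dose = rate × time = 66.25 mrem/h × 4.600 h = 304.8 mrem.

305 mrem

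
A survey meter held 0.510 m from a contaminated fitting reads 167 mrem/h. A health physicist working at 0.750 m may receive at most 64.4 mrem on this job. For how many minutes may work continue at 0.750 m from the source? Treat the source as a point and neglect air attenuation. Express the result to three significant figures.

50.0 min

By the inverse-square law, rate at 0.750 m:
167 × (0.510/0.750)² = 167 × 0.4624 = 77.22 mrem/h.
Stay time = 64.4 mrem ÷ 77.22 mrem/h = 0.8340 h = 50.04 min.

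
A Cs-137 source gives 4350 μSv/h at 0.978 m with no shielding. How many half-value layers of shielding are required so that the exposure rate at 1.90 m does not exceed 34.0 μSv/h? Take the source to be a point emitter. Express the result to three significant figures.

5.08 half-value layers

At 1.90 m, distance alone gives 4350 × (0.978/1.90)² = 4350 × 0.2650 = 1153 μSv/h.
Further attenuation needed: 1153/34.0 = 33.91.
n = log₂(33.91) = 5.084 half-value layers.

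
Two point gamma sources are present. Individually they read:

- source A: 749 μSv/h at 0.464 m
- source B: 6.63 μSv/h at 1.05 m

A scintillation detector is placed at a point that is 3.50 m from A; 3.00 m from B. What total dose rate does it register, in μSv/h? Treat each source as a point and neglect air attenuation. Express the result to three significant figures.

By superposition, sum each source's inverse-square contribution:
A: 749 × (0.464/3.50)² = 13.16 μSv/h
B: 6.63 × (1.05/3.00)² = 0.8122 μSv/h
Total = 13.16 + 0.8122 = 13.97 μSv/h.

14.0 μSv/h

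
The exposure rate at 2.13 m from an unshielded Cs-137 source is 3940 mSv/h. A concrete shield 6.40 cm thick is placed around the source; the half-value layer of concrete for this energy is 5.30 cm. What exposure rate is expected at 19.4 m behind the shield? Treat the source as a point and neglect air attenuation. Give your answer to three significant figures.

Distance alone: 3940 × (2.13/19.4)² = 3940 × 0.01205 = 47.48 mSv/h.
Shield: 6.40/5.30 = 1.208 half-value layers → attenuation 2^(−1.208) = 0.4329.
Combined: 47.48 × 0.4329 = 20.55 mSv/h.

20.6 mSv/h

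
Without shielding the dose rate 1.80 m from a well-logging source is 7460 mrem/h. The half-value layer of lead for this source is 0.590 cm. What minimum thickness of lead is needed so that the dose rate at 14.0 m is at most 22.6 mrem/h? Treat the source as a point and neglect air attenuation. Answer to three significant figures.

At 14.0 m, distance alone gives 7460 × (1.80/14.0)² = 7460 × 0.01653 = 123.3 mrem/h.
Further attenuation needed: 123.3/22.6 = 5.456.
n = log₂(5.456) = 2.448 half-value layers.
Thickness = 2.448 × 0.590 cm = 1.444 cm.

1.44 cm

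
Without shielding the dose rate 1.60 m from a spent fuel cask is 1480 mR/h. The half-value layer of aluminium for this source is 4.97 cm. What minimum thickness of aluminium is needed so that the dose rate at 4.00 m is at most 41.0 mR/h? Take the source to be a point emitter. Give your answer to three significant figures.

At 4.00 m, distance alone gives 1480 × (1.60/4.00)² = 1480 × 0.1600 = 236.8 mR/h.
Further attenuation needed: 236.8/41.0 = 5.776.
n = log₂(5.776) = 2.530 half-value layers.
Thickness = 2.530 × 4.97 cm = 12.57 cm.

12.6 cm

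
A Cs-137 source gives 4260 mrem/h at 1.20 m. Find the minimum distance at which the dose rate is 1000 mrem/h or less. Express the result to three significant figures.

2.48 m

Intensity scales as (d₁/d₂)², so d₂ = d₁·√(I₁/I₂).
I₁/I₂ = 4260/1000 = 4.260, so d₂ = 1.20 × √4.260 = 2.477 m.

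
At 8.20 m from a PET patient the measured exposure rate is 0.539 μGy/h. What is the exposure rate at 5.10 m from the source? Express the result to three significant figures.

1.39 μGy/h

Intensity scales as (d₁/d₂)², so scaling from 8.20 m to 5.10 m:
(8.20/5.10)² = 2.585, so 0.539 × 2.585 = 1.393 μGy/h.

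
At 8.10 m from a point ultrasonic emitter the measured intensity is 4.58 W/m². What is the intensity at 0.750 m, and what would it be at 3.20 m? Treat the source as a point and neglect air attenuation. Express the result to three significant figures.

534 W/m²; 29.3 W/m²

Intensity scales as (d₁/d₂)², so
At 0.750 m: 4.58 × (8.10/0.750)² = 4.58 × 116.6 = 534.0 W/m²
At 3.20 m: 534.0 × (0.750/3.20)² = 534.0 × 0.05493 = 29.33 W/m².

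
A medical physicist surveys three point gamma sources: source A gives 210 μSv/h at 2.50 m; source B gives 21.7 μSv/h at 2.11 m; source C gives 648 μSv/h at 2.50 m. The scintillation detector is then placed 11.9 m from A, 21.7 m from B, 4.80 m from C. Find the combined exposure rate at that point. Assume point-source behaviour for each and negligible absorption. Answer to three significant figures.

185 μSv/h

By superposition, sum each source's inverse-square contribution:
A: 210 × (2.50/11.9)² = 9.268 μSv/h
B: 21.7 × (2.11/21.7)² = 0.2052 μSv/h
C: 648 × (2.50/4.80)² = 175.8 μSv/h
Total = 9.268 + 0.2052 + 175.8 = 185.3 μSv/h.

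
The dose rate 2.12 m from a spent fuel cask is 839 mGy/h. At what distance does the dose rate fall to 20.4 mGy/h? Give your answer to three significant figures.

Since intensity falls as 1/r², d₂ = d₁·√(I₁/I₂).
I₁/I₂ = 839/20.4 = 41.13, so d₂ = 2.12 × √41.13 = 13.60 m.

13.6 m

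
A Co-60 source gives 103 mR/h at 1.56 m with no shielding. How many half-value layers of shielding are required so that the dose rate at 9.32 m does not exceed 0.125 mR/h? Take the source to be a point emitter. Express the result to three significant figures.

4.53 half-value layers

At 9.32 m, distance alone gives (1.56/9.32)² = 0.02802, so 103 × 0.02802 = 2.886 mR/h.
Further attenuation needed: 2.886/0.125 = 23.09.
n = log₂(23.09) = 4.529 half-value layers.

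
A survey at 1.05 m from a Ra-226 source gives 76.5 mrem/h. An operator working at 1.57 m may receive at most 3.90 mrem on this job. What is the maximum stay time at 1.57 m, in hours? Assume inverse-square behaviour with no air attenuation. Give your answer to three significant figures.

Using I₁d₁² = I₂d₂², rate at 1.57 m:
76.5 × (1.05/1.57)² = 76.5 × 0.4473 = 34.22 mrem/h.
Stay time = 3.90 mrem ÷ 34.22 mrem/h = 0.1140 h.

0.114 h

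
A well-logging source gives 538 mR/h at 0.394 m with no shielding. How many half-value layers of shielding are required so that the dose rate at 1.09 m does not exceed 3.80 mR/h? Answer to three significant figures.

4.21 half-value layers

At 1.09 m, distance alone gives 538 × (0.394/1.09)² = 538 × 0.1307 = 70.32 mR/h.
Further attenuation needed: 70.32/3.80 = 18.51.
n = log₂(18.51) = 4.210 half-value layers.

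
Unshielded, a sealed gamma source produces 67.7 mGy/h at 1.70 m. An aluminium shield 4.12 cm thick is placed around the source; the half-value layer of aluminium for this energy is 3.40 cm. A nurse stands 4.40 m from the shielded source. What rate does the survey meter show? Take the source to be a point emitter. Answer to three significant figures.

4.36 mGy/h

Distance alone: (1.70/4.40)² = 0.1493, so 67.7 × 0.1493 = 10.11 mGy/h.
Shield: 4.12/3.40 = 1.212 half-value layers → attenuation 2^(−1.212) = 0.4317.
Combined: 10.11 × 0.4317 = 4.364 mGy/h.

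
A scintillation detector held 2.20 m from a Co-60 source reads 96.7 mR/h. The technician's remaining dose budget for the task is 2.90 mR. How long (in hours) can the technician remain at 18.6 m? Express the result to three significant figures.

Using I₁d₁² = I₂d₂², rate at 18.6 m:
96.7 × (2.20/18.6)² = 96.7 × 0.01399 = 1.353 mR/h.
Stay time = 2.90 mR ÷ 1.353 mR/h = 2.143 h.

2.14 h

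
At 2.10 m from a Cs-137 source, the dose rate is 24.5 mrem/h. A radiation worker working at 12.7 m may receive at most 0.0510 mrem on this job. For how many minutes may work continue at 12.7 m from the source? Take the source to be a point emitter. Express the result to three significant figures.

4.57 min

Intensity scales as (d₁/d₂)², so rate at 12.7 m:
24.5 × (2.10/12.7)² = 24.5 × 0.02734 = 0.6698 mrem/h.
Stay time = 0.0510 mrem ÷ 0.6698 mrem/h = 0.07614 h = 4.568 min.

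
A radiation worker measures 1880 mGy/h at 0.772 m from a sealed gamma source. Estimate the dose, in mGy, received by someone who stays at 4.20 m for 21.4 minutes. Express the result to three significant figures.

Applying the 1/r² law, rate at 4.20 m:
1880 × (0.772/4.20)² = 1880 × 0.03379 = 63.53 mGy/h.
Dose = rate × time = 63.53 mGy/h × 0.3567 h = 22.66 mGy.

22.7 mGy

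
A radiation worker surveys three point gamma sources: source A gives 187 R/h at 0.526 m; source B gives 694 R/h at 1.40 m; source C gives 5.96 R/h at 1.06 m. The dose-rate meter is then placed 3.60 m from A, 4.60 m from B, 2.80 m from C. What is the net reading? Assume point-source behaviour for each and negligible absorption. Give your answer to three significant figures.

69.1 R/h

Each source contributes Iᵢ·(dᵢ/rᵢ)²; contributions add.
A: 187 × (0.526/3.60)² = 3.992 R/h
B: 694 × (1.40/4.60)² = 64.28 R/h
C: 5.96 × (1.06/2.80)² = 0.8542 R/h
Total = 3.992 + 64.28 + 0.8542 = 69.13 R/h.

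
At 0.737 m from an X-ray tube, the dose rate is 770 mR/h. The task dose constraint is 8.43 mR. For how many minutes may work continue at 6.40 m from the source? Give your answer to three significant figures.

Using I₁d₁² = I₂d₂², rate at 6.40 m:
(0.737/6.40)² = 0.01326, so 770 × 0.01326 = 10.21 mR/h.
Stay time = 8.43 mR ÷ 10.21 mR/h = 0.8257 h = 49.54 min.

49.5 min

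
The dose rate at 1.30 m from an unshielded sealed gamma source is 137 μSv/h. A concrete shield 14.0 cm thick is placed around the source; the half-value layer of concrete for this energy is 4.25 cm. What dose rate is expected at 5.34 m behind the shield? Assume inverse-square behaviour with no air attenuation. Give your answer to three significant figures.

0.828 μSv/h

Distance alone: 137 × (1.30/5.34)² = 137 × 0.05927 = 8.120 μSv/h.
Shield: 14.0/4.25 = 3.294 half-value layers → attenuation 2^(−3.294) = 0.1020.
Combined: 8.120 × 0.1020 = 0.8282 μSv/h.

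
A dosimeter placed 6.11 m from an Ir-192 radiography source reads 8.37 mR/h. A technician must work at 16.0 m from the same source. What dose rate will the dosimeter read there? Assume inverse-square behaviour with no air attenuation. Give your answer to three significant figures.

By the inverse-square law, scaling from 6.11 m to 16.0 m:
(6.11/16.0)² = 0.1458, so 8.37 × 0.1458 = 1.220 mR/h.

1.22 mR/h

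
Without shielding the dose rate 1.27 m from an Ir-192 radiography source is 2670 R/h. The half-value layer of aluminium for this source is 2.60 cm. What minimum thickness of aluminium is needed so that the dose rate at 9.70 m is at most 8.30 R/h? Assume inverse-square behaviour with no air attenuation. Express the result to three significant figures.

6.40 cm

At 9.70 m, distance alone gives (1.27/9.70)² = 0.01714, so 2670 × 0.01714 = 45.76 R/h.
Further attenuation needed: 45.76/8.30 = 5.513.
n = log₂(5.513) = 2.463 half-value layers.
Thickness = 2.463 × 2.60 cm = 6.404 cm.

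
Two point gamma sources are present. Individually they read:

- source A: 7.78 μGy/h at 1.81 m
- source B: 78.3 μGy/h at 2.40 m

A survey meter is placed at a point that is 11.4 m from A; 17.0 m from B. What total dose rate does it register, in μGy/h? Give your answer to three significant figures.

Each source contributes Iᵢ·(dᵢ/rᵢ)²; contributions add.
A: 7.78 × (1.81/11.4)² = 0.1961 μGy/h
B: 78.3 × (2.40/17.0)² = 1.561 μGy/h
Total = 0.1961 + 1.561 = 1.757 μGy/h.

1.76 μGy/h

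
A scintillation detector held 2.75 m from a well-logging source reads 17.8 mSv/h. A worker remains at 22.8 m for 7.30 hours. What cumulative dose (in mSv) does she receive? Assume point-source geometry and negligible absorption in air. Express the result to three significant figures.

Using I₁d₁² = I₂d₂², rate at 22.8 m:
(2.75/22.8)² = 0.01455, so 17.8 × 0.01455 = 0.2590 mSv/h.
Dose = rate × time = 0.2590 mSv/h × 7.300 h = 1.891 mSv.

1.89 mSv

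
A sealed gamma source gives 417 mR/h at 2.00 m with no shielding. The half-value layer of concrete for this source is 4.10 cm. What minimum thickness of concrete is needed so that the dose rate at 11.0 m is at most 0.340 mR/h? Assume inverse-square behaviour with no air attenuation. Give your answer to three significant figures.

21.9 cm

At 11.0 m, distance alone gives (2.00/11.0)² = 0.03306, so 417 × 0.03306 = 13.79 mR/h.
Further attenuation needed: 13.79/0.340 = 40.56.
n = log₂(40.56) = 5.342 half-value layers.
Thickness = 5.342 × 4.10 cm = 21.90 cm.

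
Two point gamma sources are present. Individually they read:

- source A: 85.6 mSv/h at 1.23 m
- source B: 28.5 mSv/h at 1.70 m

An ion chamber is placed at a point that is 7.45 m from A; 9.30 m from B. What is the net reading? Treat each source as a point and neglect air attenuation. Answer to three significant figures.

By superposition, sum each source's inverse-square contribution:
A: 85.6 × (1.23/7.45)² = 2.333 mSv/h
B: 28.5 × (1.70/9.30)² = 0.9523 mSv/h
Total = 2.333 + 0.9523 = 3.285 mSv/h.

3.29 mSv/h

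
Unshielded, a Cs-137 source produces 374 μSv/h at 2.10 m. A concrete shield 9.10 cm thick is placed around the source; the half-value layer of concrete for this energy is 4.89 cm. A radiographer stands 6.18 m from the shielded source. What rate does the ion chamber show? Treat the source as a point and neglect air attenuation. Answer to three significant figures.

Distance alone: (2.10/6.18)² = 0.1155, so 374 × 0.1155 = 43.20 μSv/h.
Shield: 9.10/4.89 = 1.861 half-value layers → attenuation 2^(−1.861) = 0.2753.
Combined: 43.20 × 0.2753 = 11.89 μSv/h.

11.9 μSv/h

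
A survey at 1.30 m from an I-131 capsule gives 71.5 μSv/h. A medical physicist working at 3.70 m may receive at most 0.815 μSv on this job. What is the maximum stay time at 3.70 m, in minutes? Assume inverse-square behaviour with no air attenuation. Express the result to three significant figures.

5.54 min

By the inverse-square law, rate at 3.70 m:
71.5 × (1.30/3.70)² = 71.5 × 0.1234 = 8.823 μSv/h.
Stay time = 0.815 μSv ÷ 8.823 μSv/h = 0.09237 h = 5.542 min.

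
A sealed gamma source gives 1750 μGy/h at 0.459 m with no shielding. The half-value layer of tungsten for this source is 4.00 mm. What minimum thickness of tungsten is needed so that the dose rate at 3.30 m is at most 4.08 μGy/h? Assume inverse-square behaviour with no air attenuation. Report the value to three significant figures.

12.2 mm

At 3.30 m, distance alone gives 1750 × (0.459/3.30)² = 1750 × 0.01935 = 33.86 μGy/h.
Further attenuation needed: 33.86/4.08 = 8.299.
n = log₂(8.299) = 3.053 half-value layers.
Thickness = 3.053 × 4.00 mm = 12.21 mm.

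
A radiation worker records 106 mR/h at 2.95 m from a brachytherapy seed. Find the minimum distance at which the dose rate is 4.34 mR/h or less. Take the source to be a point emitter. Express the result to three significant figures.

By the inverse-square law, d₂ = d₁·√(I₁/I₂).
I₁/I₂ = 106/4.34 = 24.42, so d₂ = 2.95 × √24.42 = 14.58 m.

14.6 m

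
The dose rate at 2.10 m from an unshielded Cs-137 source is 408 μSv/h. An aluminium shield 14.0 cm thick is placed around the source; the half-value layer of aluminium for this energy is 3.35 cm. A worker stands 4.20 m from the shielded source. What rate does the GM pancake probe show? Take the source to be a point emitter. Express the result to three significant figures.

5.63 μSv/h

Distance alone: (2.10/4.20)² = 0.2500, so 408 × 0.2500 = 102.0 μSv/h.
Shield: 14.0/3.35 = 4.179 half-value layers → attenuation 2^(−4.179) = 0.05521.
Combined: 102.0 × 0.05521 = 5.631 μSv/h.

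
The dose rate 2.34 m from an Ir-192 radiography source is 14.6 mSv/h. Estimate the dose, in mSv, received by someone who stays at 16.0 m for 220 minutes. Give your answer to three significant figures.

1.15 mSv

Using I₁d₁² = I₂d₂², rate at 16.0 m:
14.6 × (2.34/16.0)² = 14.6 × 0.02139 = 0.3123 mSv/h.
Dose = rate × time = 0.3123 mSv/h × 3.667 h = 1.145 mSv.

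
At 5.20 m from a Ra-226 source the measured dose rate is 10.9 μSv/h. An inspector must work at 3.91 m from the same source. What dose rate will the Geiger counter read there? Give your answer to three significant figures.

19.3 μSv/h

Since intensity falls as 1/r², scaling from 5.20 m to 3.91 m:
10.9 × (5.20/3.91)² = 10.9 × 1.769 = 19.28 μSv/h.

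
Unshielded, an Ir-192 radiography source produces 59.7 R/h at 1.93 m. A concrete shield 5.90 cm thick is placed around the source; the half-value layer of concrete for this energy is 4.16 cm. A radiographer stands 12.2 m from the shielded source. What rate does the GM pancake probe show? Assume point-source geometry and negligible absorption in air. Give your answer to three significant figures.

0.559 R/h

Distance alone: 59.7 × (1.93/12.2)² = 59.7 × 0.02503 = 1.494 R/h.
Shield: 5.90/4.16 = 1.418 half-value layers → attenuation 2^(−1.418) = 0.3742.
Combined: 1.494 × 0.3742 = 0.5591 R/h.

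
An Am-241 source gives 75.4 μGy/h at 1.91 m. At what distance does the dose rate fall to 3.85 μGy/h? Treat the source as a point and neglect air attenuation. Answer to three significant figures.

Intensity scales as (d₁/d₂)², so d₂ = d₁·√(I₁/I₂).
I₁/I₂ = 75.4/3.85 = 19.58, so d₂ = 1.91 × √19.58 = 8.452 m.

8.45 m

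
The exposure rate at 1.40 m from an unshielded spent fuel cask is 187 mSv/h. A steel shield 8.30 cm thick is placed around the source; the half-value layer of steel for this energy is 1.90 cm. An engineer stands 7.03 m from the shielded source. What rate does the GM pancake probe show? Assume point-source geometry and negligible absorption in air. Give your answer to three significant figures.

Distance alone: (1.40/7.03)² = 0.03966, so 187 × 0.03966 = 7.416 mSv/h.
Shield: 8.30/1.90 = 4.368 half-value layers → attenuation 2^(−4.368) = 0.04843.
Combined: 7.416 × 0.04843 = 0.3592 mSv/h.

0.359 mSv/h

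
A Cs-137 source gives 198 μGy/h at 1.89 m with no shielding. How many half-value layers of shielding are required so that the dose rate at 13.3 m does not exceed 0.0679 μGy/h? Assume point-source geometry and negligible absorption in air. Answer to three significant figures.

At 13.3 m, distance alone gives 198 × (1.89/13.3)² = 198 × 0.02019 = 3.998 μGy/h.
Further attenuation needed: 3.998/0.0679 = 58.88.
n = log₂(58.88) = 5.880 half-value layers.

5.88 half-value layers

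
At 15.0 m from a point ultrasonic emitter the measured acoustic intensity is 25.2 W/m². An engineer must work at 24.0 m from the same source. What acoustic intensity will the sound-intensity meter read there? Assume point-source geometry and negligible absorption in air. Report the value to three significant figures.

Applying the 1/r² law, scaling from 15.0 m to 24.0 m:
(15.0/24.0)² = 0.3906, so 25.2 × 0.3906 = 9.843 W/m².

9.84 W/m²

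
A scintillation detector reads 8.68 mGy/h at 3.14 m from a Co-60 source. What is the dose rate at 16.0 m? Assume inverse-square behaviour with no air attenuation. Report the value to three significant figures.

0.334 mGy/h

Applying the 1/r² law, the rate at 16.0 m is
(3.14/16.0)² = 0.03851, so 8.68 × 0.03851 = 0.3343 mGy/h.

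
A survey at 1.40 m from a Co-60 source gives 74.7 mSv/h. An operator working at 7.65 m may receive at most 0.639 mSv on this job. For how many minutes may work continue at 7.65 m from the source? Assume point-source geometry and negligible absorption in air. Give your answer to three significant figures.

Since intensity falls as 1/r², rate at 7.65 m:
(1.40/7.65)² = 0.03349, so 74.7 × 0.03349 = 2.502 mSv/h.
Stay time = 0.639 mSv ÷ 2.502 mSv/h = 0.2554 h = 15.32 min.

15.3 min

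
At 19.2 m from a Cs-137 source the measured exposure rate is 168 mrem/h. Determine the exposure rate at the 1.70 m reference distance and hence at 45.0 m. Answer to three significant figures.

21400 mrem/h; 30.6 mrem/h

Using I₁d₁² = I₂d₂²,
At 1.70 m: (19.2/1.70)² = 127.6, so 168 × 127.6 = 21440 mrem/h
At 45.0 m: 21440 × (1.70/45.0)² = 21440 × 0.001427 = 30.59 mrem/h.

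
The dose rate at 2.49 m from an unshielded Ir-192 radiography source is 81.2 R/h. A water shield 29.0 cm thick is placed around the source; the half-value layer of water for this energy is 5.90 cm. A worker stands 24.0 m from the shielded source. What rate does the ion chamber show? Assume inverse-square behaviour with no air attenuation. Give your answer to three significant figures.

Distance alone: (2.49/24.0)² = 0.01076, so 81.2 × 0.01076 = 0.8737 R/h.
Shield: 29.0/5.90 = 4.915 half-value layers → attenuation 2^(−4.915) = 0.03315.
Combined: 0.8737 × 0.03315 = 0.02896 R/h.

0.0290 R/h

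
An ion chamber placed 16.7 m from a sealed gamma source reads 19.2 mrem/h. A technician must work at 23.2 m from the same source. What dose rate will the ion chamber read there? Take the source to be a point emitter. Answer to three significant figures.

Using I₁d₁² = I₂d₂², scaling from 16.7 m to 23.2 m:
(16.7/23.2)² = 0.5182, so 19.2 × 0.5182 = 9.949 mrem/h.

9.95 mrem/h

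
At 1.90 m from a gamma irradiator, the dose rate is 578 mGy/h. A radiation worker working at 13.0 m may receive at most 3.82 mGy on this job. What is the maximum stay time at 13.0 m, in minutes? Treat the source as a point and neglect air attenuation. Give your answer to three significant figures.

Since intensity falls as 1/r², rate at 13.0 m:
578 × (1.90/13.0)² = 578 × 0.02136 = 12.35 mGy/h.
Stay time = 3.82 mGy ÷ 12.35 mGy/h = 0.3093 h = 18.56 min.

18.6 min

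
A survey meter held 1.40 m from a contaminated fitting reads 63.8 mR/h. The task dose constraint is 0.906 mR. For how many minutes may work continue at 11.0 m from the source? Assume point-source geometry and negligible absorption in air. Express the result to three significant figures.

Using I₁d₁² = I₂d₂², rate at 11.0 m:
(1.40/11.0)² = 0.01620, so 63.8 × 0.01620 = 1.034 mR/h.
Stay time = 0.906 mR ÷ 1.034 mR/h = 0.8762 h = 52.57 min.

52.6 min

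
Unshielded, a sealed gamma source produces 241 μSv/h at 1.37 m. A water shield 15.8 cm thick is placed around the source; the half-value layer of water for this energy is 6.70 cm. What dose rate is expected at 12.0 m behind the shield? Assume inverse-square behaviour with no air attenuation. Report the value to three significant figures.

0.613 μSv/h

Distance alone: (1.37/12.0)² = 0.01303, so 241 × 0.01303 = 3.140 μSv/h.
Shield: 15.8/6.70 = 2.358 half-value layers → attenuation 2^(−2.358) = 0.1951.
Combined: 3.140 × 0.1951 = 0.6126 μSv/h.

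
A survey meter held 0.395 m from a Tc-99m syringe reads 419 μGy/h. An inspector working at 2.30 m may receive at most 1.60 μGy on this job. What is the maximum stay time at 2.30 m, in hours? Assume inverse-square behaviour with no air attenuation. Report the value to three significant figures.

0.129 h

Since intensity falls as 1/r², rate at 2.30 m:
(0.395/2.30)² = 0.02949, so 419 × 0.02949 = 12.36 μGy/h.
Stay time = 1.60 μGy ÷ 12.36 μGy/h = 0.1294 h.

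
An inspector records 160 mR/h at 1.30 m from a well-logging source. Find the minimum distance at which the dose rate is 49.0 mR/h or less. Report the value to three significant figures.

Applying the 1/r² law, d₂ = d₁·√(I₁/I₂).
I₁/I₂ = 160/49.0 = 3.265, so d₂ = 1.30 × √3.265 = 2.349 m.

2.35 m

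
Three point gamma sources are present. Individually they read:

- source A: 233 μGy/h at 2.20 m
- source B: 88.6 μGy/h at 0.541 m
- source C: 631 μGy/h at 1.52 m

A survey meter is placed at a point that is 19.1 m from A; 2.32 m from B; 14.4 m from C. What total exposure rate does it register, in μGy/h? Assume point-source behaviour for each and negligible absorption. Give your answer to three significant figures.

14.9 μGy/h

By superposition, sum each source's inverse-square contribution:
A: 233 × (2.20/19.1)² = 3.091 μGy/h
B: 88.6 × (0.541/2.32)² = 4.818 μGy/h
C: 631 × (1.52/14.4)² = 7.031 μGy/h
Total = 3.091 + 4.818 + 7.031 = 14.94 μGy/h.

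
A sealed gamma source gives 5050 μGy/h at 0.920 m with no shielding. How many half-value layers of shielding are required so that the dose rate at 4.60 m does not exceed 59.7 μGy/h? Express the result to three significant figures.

1.76 half-value layers

At 4.60 m, distance alone gives (0.920/4.60)² = 0.04000, so 5050 × 0.04000 = 202.0 μGy/h.
Further attenuation needed: 202.0/59.7 = 3.384.
n = log₂(3.384) = 1.759 half-value layers.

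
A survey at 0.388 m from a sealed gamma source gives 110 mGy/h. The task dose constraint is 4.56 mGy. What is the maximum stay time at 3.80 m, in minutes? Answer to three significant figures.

Since intensity falls as 1/r², rate at 3.80 m:
(0.388/3.80)² = 0.01043, so 110 × 0.01043 = 1.147 mGy/h.
Stay time = 4.56 mGy ÷ 1.147 mGy/h = 3.976 h = 238.6 min.

239 min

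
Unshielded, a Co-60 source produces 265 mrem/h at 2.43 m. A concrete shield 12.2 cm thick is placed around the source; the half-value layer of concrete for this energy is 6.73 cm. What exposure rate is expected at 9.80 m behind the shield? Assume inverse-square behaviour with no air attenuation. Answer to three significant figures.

4.64 mrem/h

Distance alone: (2.43/9.80)² = 0.06148, so 265 × 0.06148 = 16.29 mrem/h.
Shield: 12.2/6.73 = 1.813 half-value layers → attenuation 2^(−1.813) = 0.2846.
Combined: 16.29 × 0.2846 = 4.636 mrem/h.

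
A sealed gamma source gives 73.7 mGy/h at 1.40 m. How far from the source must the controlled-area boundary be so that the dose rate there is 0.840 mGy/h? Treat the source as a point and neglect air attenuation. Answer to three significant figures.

Applying the 1/r² law, d₂ = d₁·√(I₁/I₂).
I₁/I₂ = 73.7/0.840 = 87.74, so d₂ = 1.40 × √87.74 = 13.11 m.

13.1 m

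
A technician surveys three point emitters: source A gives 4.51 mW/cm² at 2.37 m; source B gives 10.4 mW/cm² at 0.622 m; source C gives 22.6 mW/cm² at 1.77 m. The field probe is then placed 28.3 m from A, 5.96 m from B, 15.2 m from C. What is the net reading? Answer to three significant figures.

0.451 mW/cm²

Each source contributes Iᵢ·(dᵢ/rᵢ)²; contributions add.
A: 4.51 × (2.37/28.3)² = 0.03163 mW/cm²
B: 10.4 × (0.622/5.96)² = 0.1133 mW/cm²
C: 22.6 × (1.77/15.2)² = 0.3065 mW/cm²
Total = 0.03163 + 0.1133 + 0.3065 = 0.4514 mW/cm².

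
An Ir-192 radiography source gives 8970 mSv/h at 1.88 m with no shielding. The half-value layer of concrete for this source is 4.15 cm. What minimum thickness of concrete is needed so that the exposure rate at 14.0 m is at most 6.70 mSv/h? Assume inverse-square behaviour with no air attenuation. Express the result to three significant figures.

At 14.0 m, distance alone gives (1.88/14.0)² = 0.01803, so 8970 × 0.01803 = 161.7 mSv/h.
Further attenuation needed: 161.7/6.70 = 24.13.
n = log₂(24.13) = 4.593 half-value layers.
Thickness = 4.593 × 4.15 cm = 19.06 cm.

19.1 cm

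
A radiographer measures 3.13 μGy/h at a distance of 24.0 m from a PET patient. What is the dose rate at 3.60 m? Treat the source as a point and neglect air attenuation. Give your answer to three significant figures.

By the inverse-square law, the rate at 3.60 m is
3.13 × (24.0/3.60)² = 3.13 × 44.44 = 139.1 μGy/h.

139 μGy/h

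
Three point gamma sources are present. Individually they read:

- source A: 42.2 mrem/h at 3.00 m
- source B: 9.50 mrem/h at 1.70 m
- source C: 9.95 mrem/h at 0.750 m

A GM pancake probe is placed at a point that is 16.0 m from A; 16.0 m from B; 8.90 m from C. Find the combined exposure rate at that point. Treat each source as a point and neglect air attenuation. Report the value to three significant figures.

By superposition, sum each source's inverse-square contribution:
A: 42.2 × (3.00/16.0)² = 1.484 mrem/h
B: 9.50 × (1.70/16.0)² = 0.1072 mrem/h
C: 9.95 × (0.750/8.90)² = 0.07066 mrem/h
Total = 1.484 + 0.1072 + 0.07066 = 1.662 mrem/h.

1.66 mrem/h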